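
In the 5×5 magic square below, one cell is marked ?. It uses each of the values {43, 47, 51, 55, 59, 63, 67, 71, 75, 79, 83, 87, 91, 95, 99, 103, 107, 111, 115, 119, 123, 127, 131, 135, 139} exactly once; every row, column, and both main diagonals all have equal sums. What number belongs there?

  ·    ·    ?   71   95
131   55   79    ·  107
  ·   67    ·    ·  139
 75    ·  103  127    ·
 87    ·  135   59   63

The 25 entries sum to 2275, so each line sums to 2275/5 = 455.
Row 2 must total 455; the given cells sum to 372, so (2,4) = 83.
Row 5 must total 455; the given cells sum to 344, so (5,2) = 111.
The remaining cell in column 4 is (3,4) = 455 − 340 = 115.
From column 5, 455 − (95 + 107 + 139 + 63) gives (4,5) = 51.
Row 4 needs 455; the known cells sum to 356, so (4,2) = 99.
The remaining cell in column 2 is (1,2) = 455 − 332 = 123.
Anti-diagonal must total 455; the given cells sum to 364, so (3,3) = 91.
From row 3, 455 − (67 + 91 + 115 + 139) gives (3,1) = 43.
The remaining cell in column 1 is (1,1) = 455 − 336 = 119.
Using column 3: 79 + 91 + 103 + 135 + ? → (1,3) = 455 − 408 = 47.

47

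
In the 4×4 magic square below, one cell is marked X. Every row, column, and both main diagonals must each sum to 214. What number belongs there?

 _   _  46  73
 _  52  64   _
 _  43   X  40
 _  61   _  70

From column 2, 214 − (52 + 43 + 61) gives (1,2) = 58.
Column 4 must total 214; the given cells sum to 183, so (2,4) = 31.
Using anti-diagonal: 73 + 64 + 43 + ? → (4,1) = 214 − 180 = 34.
Using row 1: 58 + 46 + 73 + ? → (1,1) = 214 − 177 = 37.
Row 2 needs 214; the known cells sum to 147, so (2,1) = 67.
Using row 4: 34 + 61 + 70 + ? → (4,3) = 214 − 165 = 49.
Using column 1: 37 + 67 + 34 + ? → (3,1) = 214 − 138 = 76.
Using column 3: 46 + 64 + 49 + ? → (3,3) = 214 − 159 = 55.

55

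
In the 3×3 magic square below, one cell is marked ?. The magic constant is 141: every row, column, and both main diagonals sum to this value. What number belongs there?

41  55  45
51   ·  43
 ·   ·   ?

53

The remaining cell in row 2 is (2,2) = 141 − 94 = 47.
Using column 1: 41 + 51 + ? → (3,1) = 141 − 92 = 49.
Using column 2: 55 + 47 + ? → (3,2) = 141 − 102 = 39.
From column 3, 141 − (45 + 43) gives (3,3) = 53.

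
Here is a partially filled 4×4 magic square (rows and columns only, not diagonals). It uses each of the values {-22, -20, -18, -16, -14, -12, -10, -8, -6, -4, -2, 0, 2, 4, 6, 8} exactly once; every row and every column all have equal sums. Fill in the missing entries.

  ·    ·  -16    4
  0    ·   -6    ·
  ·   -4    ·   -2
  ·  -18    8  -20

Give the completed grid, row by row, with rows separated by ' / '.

The 16 entries sum to -112, so each line sums to -112/4 = -28.
From row 4, -28 − (-18 + 8 + (-20)) gives (4,1) = 2.
Using column 3: -16 + (-6) + 8 + ? → (3,3) = -28 − (-14) = -14.
Column 4: 4 + (-2) + (-20) + ? = -28, so (2,4) = -10.
Row 2 must total -28; the given cells sum to -16, so (2,2) = -12.
The remaining cell in row 3 is (3,1) = -28 − (-20) = -8.
Column 1 must total -28; the given cells sum to -6, so (1,1) = -22.
From column 2, -28 − (-12 + (-4) + (-18)) gives (1,2) = 6.

-22 6 -16 4 / 0 -12 -6 -10 / -8 -4 -14 -2 / 2 -18 8 -20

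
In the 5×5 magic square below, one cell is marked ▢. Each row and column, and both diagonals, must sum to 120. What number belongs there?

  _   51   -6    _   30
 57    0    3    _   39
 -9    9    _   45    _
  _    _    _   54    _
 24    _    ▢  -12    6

From row 2, 120 − (57 + 0 + 3 + 39) gives (2,4) = 21.
Column 4 must total 120; the given cells sum to 108, so (1,4) = 12.
The remaining cell in row 1 is (1,1) = 120 − 87 = 33.
Column 1 needs 120; the known cells sum to 105, so (4,1) = 15.
Main diagonal needs 120; the known cells sum to 93, so (3,3) = 27.
Anti-diagonal: 30 + 21 + 27 + 24 + ? = 120, so (4,2) = 18.
Row 3 needs 120; the known cells sum to 72, so (3,5) = 48.
The remaining cell in column 2 is (5,2) = 120 − 78 = 42.
Column 5 must total 120; the given cells sum to 123, so (4,5) = -3.
Using row 4: 15 + 18 + 54 + (-3) + ? → (4,3) = 120 − 84 = 36.
From row 5, 120 − (24 + 42 + (-12) + 6) gives (5,3) = 60.

60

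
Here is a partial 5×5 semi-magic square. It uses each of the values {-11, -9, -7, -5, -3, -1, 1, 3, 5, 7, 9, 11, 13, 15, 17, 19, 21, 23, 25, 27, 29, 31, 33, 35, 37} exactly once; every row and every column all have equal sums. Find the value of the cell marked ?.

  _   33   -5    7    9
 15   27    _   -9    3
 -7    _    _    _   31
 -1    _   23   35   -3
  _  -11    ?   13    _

1

The 25 entries sum to 325, so each line sums to 325/5 = 65.
From row 1, 65 − (33 + (-5) + 7 + 9) gives (1,1) = 21.
Row 2 must total 65; the given cells sum to 36, so (2,3) = 29.
Row 4 must total 65; the given cells sum to 54, so (4,2) = 11.
Column 1 must total 65; the given cells sum to 28, so (5,1) = 37.
Using column 2: 33 + 27 + 11 + (-11) + ? → (3,2) = 65 − 60 = 5.
Using column 4: 7 + (-9) + 35 + 13 + ? → (3,4) = 65 − 46 = 19.
The remaining cell in column 5 is (5,5) = 65 − 40 = 25.
Using row 3: -7 + 5 + 19 + 31 + ? → (3,3) = 65 − 48 = 17.
Row 5: 37 + (-11) + 13 + 25 + ? = 65, so (5,3) = 1.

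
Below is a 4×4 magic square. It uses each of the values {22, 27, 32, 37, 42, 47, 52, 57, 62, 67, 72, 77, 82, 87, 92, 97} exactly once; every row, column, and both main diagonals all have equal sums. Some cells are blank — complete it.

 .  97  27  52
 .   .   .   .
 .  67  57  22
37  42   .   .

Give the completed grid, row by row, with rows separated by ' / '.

The 16 entries sum to 952, so each line sums to 952/4 = 238.
Using row 1: 97 + 27 + 52 + ? → (1,1) = 238 − 176 = 62.
Row 3 needs 238; the known cells sum to 146, so (3,1) = 92.
Column 1: 62 + 92 + 37 + ? = 238, so (2,1) = 47.
From column 2, 238 − (97 + 67 + 42) gives (2,2) = 32.
The remaining cell in main diagonal is (4,4) = 238 − 151 = 87.
Anti-diagonal needs 238; the known cells sum to 156, so (2,3) = 82.
Using row 2: 47 + 32 + 82 + ? → (2,4) = 238 − 161 = 77.
From row 4, 238 − (37 + 42 + 87) gives (4,3) = 72.

62 97 27 52 / 47 32 82 77 / 92 67 57 22 / 37 42 72 87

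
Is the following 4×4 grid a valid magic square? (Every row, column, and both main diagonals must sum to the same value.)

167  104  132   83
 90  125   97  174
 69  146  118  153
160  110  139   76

Row 1: 167 + 104 + 132 + 83 = 486.
Row 2: 90 + 125 + 97 + 174 = 486.
Row 3: 69 + 146 + 118 + 153 = 486.
Row 4: 160 + 110 + 139 + 76 = 485.
Column 1: 167 + 90 + 69 + 160 = 486.
Column 2: 104 + 125 + 146 + 110 = 485.
Column 3: 132 + 97 + 118 + 139 = 486.
Column 4: 83 + 174 + 153 + 76 = 486.
Main diagonal: 167 + 125 + 118 + 76 = 486.
Anti-diagonal: 83 + 97 + 146 + 160 = 486.

No — row 4 sums to 485 but row 1 sums to 486.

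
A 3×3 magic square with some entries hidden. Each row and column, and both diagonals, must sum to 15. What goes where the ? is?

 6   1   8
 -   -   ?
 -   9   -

3

The remaining cell in column 2 is (2,2) = 15 − 10 = 5.
The remaining cell in main diagonal is (3,3) = 15 − 11 = 4.
The remaining cell in anti-diagonal is (3,1) = 15 − 13 = 2.
Using column 1: 6 + 2 + ? → (2,1) = 15 − 8 = 7.
Column 3: 8 + 4 + ? = 15, so (2,3) = 3.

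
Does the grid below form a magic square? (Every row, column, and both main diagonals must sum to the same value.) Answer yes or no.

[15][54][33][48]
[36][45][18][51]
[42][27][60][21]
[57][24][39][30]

Row 1: 15 + 54 + 33 + 48 = 150.
Row 2: 36 + 45 + 18 + 51 = 150.
Row 3: 42 + 27 + 60 + 21 = 150.
Row 4: 57 + 24 + 39 + 30 = 150.
Column 1: 15 + 36 + 42 + 57 = 150.
Column 2: 54 + 45 + 27 + 24 = 150.
Column 3: 33 + 18 + 60 + 39 = 150.
Column 4: 48 + 51 + 21 + 30 = 150.
Main diagonal: 15 + 45 + 60 + 30 = 150.
Anti-diagonal: 48 + 18 + 27 + 57 = 150.
All lines sum to 150.

Yes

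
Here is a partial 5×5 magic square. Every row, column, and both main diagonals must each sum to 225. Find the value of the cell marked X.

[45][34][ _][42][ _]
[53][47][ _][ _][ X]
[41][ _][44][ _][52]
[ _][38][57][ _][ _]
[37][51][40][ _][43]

39

Row 5 must total 225; the given cells sum to 171, so (5,4) = 54.
Column 1: 45 + 53 + 41 + 37 + ? = 225, so (4,1) = 49.
Column 2: 34 + 47 + 38 + 51 + ? = 225, so (3,2) = 55.
Main diagonal: 45 + 47 + 44 + 43 + ? = 225, so (4,4) = 46.
Using row 3: 41 + 55 + 44 + 52 + ? → (3,4) = 225 − 192 = 33.
Using row 4: 49 + 38 + 57 + 46 + ? → (4,5) = 225 − 190 = 35.
Column 4: 42 + 33 + 46 + 54 + ? = 225, so (2,4) = 50.
Anti-diagonal: 50 + 44 + 38 + 37 + ? = 225, so (1,5) = 56.
Row 1: 45 + 34 + 42 + 56 + ? = 225, so (1,3) = 48.
Using column 3: 48 + 44 + 57 + 40 + ? → (2,3) = 225 − 189 = 36.
Column 5: 56 + 52 + 35 + 43 + ? = 225, so (2,5) = 39.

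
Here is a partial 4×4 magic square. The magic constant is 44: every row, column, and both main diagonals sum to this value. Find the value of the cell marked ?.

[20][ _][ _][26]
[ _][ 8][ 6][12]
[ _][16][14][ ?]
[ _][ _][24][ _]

4

From row 2, 44 − (8 + 6 + 12) gives (2,1) = 18.
From column 3, 44 − (6 + 14 + 24) gives (1,3) = 0.
The remaining cell in main diagonal is (4,4) = 44 − 42 = 2.
Using anti-diagonal: 26 + 6 + 16 + ? → (4,1) = 44 − 48 = -4.
The remaining cell in row 1 is (1,2) = 44 − 46 = -2.
The remaining cell in row 4 is (4,2) = 44 − 22 = 22.
Using column 1: 20 + 18 + (-4) + ? → (3,1) = 44 − 34 = 10.
Column 4: 26 + 12 + 2 + ? = 44, so (3,4) = 4.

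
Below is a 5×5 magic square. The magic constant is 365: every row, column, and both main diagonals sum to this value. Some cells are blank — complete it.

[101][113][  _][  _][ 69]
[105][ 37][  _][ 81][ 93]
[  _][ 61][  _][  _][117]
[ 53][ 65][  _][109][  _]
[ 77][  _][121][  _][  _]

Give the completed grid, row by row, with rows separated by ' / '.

Row 2: 105 + 37 + 81 + 93 + ? = 365, so (2,3) = 49.
From column 1, 365 − (101 + 105 + 53 + 77) gives (3,1) = 29.
The remaining cell in column 2 is (5,2) = 365 − 276 = 89.
Using anti-diagonal: 69 + 81 + 65 + 77 + ? → (3,3) = 365 − 292 = 73.
Using row 3: 29 + 61 + 73 + 117 + ? → (3,4) = 365 − 280 = 85.
Main diagonal: 101 + 37 + 73 + 109 + ? = 365, so (5,5) = 45.
From row 5, 365 − (77 + 89 + 121 + 45) gives (5,4) = 33.
Column 4 must total 365; the given cells sum to 308, so (1,4) = 57.
Column 5 needs 365; the known cells sum to 324, so (4,5) = 41.
Row 1: 101 + 113 + 57 + 69 + ? = 365, so (1,3) = 25.
Row 4 must total 365; the given cells sum to 268, so (4,3) = 97.

101 113 25 57 69 / 105 37 49 81 93 / 29 61 73 85 117 / 53 65 97 109 41 / 77 89 121 33 45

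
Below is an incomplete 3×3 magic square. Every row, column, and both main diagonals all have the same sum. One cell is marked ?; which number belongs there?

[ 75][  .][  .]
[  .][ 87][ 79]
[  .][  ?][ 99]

71

Main diagonal is complete and sums to 261; that is the magic constant.
From row 2, 261 − (87 + 79) gives (2,1) = 95.
Column 1 must total 261; the given cells sum to 170, so (3,1) = 91.
Using column 3: 79 + 99 + ? → (1,3) = 261 − 178 = 83.
Row 1 must total 261; the given cells sum to 158, so (1,2) = 103.
Row 3 needs 261; the known cells sum to 190, so (3,2) = 71.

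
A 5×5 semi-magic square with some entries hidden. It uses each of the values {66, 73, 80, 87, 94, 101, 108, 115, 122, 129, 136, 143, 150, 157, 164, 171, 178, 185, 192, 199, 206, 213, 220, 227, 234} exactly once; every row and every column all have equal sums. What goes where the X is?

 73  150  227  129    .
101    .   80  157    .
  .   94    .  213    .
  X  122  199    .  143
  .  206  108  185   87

The 25 entries sum to 3750, so each line sums to 3750/5 = 750.
Using row 1: 73 + 150 + 227 + 129 + ? → (1,5) = 750 − 579 = 171.
Row 5: 206 + 108 + 185 + 87 + ? = 750, so (5,1) = 164.
Column 2: 150 + 94 + 122 + 206 + ? = 750, so (2,2) = 178.
Column 3 needs 750; the known cells sum to 614, so (3,3) = 136.
Column 4 needs 750; the known cells sum to 684, so (4,4) = 66.
The remaining cell in row 2 is (2,5) = 750 − 516 = 234.
From row 4, 750 − (122 + 199 + 66 + 143) gives (4,1) = 220.

220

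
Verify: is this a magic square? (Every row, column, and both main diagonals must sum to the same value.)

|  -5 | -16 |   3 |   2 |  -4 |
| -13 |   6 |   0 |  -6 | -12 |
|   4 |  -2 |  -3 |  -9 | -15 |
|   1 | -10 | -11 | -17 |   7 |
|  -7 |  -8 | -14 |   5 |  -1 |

No — row 4 sums to -30 but column 1 sums to -20.

Row 1: -5 + (-16) + 3 + 2 + (-4) = -20.
Row 2: -13 + 6 + 0 + (-6) + (-12) = -25.
Row 3: 4 + (-2) + (-3) + (-9) + (-15) = -25.
Row 4: 1 + (-10) + (-11) + (-17) + 7 = -30.
Row 5: -7 + (-8) + (-14) + 5 + (-1) = -25.
Column 1: -5 + (-13) + 4 + 1 + (-7) = -20.
Column 2: -16 + 6 + (-2) + (-10) + (-8) = -30.
Column 3: 3 + 0 + (-3) + (-11) + (-14) = -25.
Column 4: 2 + (-6) + (-9) + (-17) + 5 = -25.
Column 5: -4 + (-12) + (-15) + 7 + (-1) = -25.
Main diagonal: -5 + 6 + (-3) + (-17) + (-1) = -20.
Anti-diagonal: -4 + (-6) + (-3) + (-10) + (-7) = -30.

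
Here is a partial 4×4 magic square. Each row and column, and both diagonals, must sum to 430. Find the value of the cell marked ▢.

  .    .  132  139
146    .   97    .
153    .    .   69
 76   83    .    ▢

Using column 1: 146 + 153 + 76 + ? → (1,1) = 430 − 375 = 55.
Anti-diagonal must total 430; the given cells sum to 312, so (3,2) = 118.
Row 1 needs 430; the known cells sum to 326, so (1,2) = 104.
The remaining cell in row 3 is (3,3) = 430 − 340 = 90.
Column 2 needs 430; the known cells sum to 305, so (2,2) = 125.
The remaining cell in column 3 is (4,3) = 430 − 319 = 111.
Main diagonal: 55 + 125 + 90 + ? = 430, so (4,4) = 160.

160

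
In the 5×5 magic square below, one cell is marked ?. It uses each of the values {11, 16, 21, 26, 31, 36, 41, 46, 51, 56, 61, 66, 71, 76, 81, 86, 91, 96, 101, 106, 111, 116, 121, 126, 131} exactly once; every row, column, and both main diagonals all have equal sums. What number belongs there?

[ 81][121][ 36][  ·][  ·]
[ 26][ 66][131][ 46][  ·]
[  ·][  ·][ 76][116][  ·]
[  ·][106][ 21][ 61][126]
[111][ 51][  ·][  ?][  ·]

31

The 25 entries sum to 1775, so each line sums to 1775/5 = 355.
Using row 2: 26 + 66 + 131 + 46 + ? → (2,5) = 355 − 269 = 86.
Using row 4: 106 + 21 + 61 + 126 + ? → (4,1) = 355 − 314 = 41.
Column 1 must total 355; the given cells sum to 259, so (3,1) = 96.
Using column 2: 121 + 66 + 106 + 51 + ? → (3,2) = 355 − 344 = 11.
Column 3 must total 355; the given cells sum to 264, so (5,3) = 91.
Using main diagonal: 81 + 66 + 76 + 61 + ? → (5,5) = 355 − 284 = 71.
Anti-diagonal needs 355; the known cells sum to 339, so (1,5) = 16.
The remaining cell in row 1 is (1,4) = 355 − 254 = 101.
From row 3, 355 − (96 + 11 + 76 + 116) gives (3,5) = 56.
Using row 5: 111 + 51 + 91 + 71 + ? → (5,4) = 355 − 324 = 31.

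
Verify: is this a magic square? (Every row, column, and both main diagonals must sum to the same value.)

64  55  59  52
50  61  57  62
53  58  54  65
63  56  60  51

Yes

Row 1: 64 + 55 + 59 + 52 = 230.
Row 2: 50 + 61 + 57 + 62 = 230.
Row 3: 53 + 58 + 54 + 65 = 230.
Row 4: 63 + 56 + 60 + 51 = 230.
Column 1: 64 + 50 + 53 + 63 = 230.
Column 2: 55 + 61 + 58 + 56 = 230.
Column 3: 59 + 57 + 54 + 60 = 230.
Column 4: 52 + 62 + 65 + 51 = 230.
Main diagonal: 64 + 61 + 54 + 51 = 230.
Anti-diagonal: 52 + 57 + 58 + 63 = 230.
All lines sum to 230.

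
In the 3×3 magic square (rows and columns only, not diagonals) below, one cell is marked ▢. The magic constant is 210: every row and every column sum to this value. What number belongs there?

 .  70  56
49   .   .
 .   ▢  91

Row 1 must total 210; the given cells sum to 126, so (1,1) = 84.
Column 1 must total 210; the given cells sum to 133, so (3,1) = 77.
Column 3 must total 210; the given cells sum to 147, so (2,3) = 63.
From row 2, 210 − (49 + 63) gives (2,2) = 98.
Row 3 needs 210; the known cells sum to 168, so (3,2) = 42.

42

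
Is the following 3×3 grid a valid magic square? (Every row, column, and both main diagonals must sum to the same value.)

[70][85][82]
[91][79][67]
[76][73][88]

Row 1: 70 + 85 + 82 = 237.
Row 2: 91 + 79 + 67 = 237.
Row 3: 76 + 73 + 88 = 237.
Column 1: 70 + 91 + 76 = 237.
Column 2: 85 + 79 + 73 = 237.
Column 3: 82 + 67 + 88 = 237.
Main diagonal: 70 + 79 + 88 = 237.
Anti-diagonal: 82 + 79 + 76 = 237.
All lines sum to 237.

Yes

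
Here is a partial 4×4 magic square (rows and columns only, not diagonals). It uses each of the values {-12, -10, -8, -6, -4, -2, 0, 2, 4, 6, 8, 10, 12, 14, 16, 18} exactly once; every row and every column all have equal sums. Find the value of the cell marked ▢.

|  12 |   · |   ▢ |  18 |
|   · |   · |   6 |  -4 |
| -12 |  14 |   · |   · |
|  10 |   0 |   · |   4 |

The 16 entries sum to 48, so each line sums to 48/4 = 12.
Row 4: 10 + 0 + 4 + ? = 12, so (4,3) = -2.
The remaining cell in column 1 is (2,1) = 12 − 10 = 2.
Column 4: 18 + (-4) + 4 + ? = 12, so (3,4) = -6.
Using row 2: 2 + 6 + (-4) + ? → (2,2) = 12 − 4 = 8.
From row 3, 12 − (-12 + 14 + (-6)) gives (3,3) = 16.
The remaining cell in column 2 is (1,2) = 12 − 22 = -10.
Using column 3: 6 + 16 + (-2) + ? → (1,3) = 12 − 20 = -8.

-8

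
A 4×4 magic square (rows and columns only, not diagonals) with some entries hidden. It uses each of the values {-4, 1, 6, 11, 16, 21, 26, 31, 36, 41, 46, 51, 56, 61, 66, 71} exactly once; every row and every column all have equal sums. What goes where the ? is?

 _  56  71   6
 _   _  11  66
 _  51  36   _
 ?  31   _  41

46

The 16 entries sum to 536, so each line sums to 536/4 = 134.
From row 1, 134 − (56 + 71 + 6) gives (1,1) = 1.
The remaining cell in column 2 is (2,2) = 134 − 138 = -4.
Using column 3: 71 + 11 + 36 + ? → (4,3) = 134 − 118 = 16.
Using column 4: 6 + 66 + 41 + ? → (3,4) = 134 − 113 = 21.
Row 2 needs 134; the known cells sum to 73, so (2,1) = 61.
Using row 3: 51 + 36 + 21 + ? → (3,1) = 134 − 108 = 26.
Row 4 needs 134; the known cells sum to 88, so (4,1) = 46.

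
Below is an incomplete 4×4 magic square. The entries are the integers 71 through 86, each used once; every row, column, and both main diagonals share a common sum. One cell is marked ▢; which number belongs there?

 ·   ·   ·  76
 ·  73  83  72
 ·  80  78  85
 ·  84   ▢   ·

The entries are 71 through 86, which sum to 1256, so each line sums to 1256/4 = 314.
Using row 2: 73 + 83 + 72 + ? → (2,1) = 314 − 228 = 86.
Using row 3: 80 + 78 + 85 + ? → (3,1) = 314 − 243 = 71.
Column 2 needs 314; the known cells sum to 237, so (1,2) = 77.
The remaining cell in column 4 is (4,4) = 314 − 233 = 81.
Main diagonal: 73 + 78 + 81 + ? = 314, so (1,1) = 82.
Anti-diagonal must total 314; the given cells sum to 239, so (4,1) = 75.
Row 1 needs 314; the known cells sum to 235, so (1,3) = 79.
From row 4, 314 − (75 + 84 + 81) gives (4,3) = 74.

74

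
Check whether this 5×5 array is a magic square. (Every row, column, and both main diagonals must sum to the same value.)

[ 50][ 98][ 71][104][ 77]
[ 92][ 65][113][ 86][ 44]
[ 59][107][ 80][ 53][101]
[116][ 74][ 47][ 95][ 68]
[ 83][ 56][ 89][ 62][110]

Yes

Row 1: 50 + 98 + 71 + 104 + 77 = 400.
Row 2: 92 + 65 + 113 + 86 + 44 = 400.
Row 3: 59 + 107 + 80 + 53 + 101 = 400.
Row 4: 116 + 74 + 47 + 95 + 68 = 400.
Row 5: 83 + 56 + 89 + 62 + 110 = 400.
Column 1: 50 + 92 + 59 + 116 + 83 = 400.
Column 2: 98 + 65 + 107 + 74 + 56 = 400.
Column 3: 71 + 113 + 80 + 47 + 89 = 400.
Column 4: 104 + 86 + 53 + 95 + 62 = 400.
Column 5: 77 + 44 + 101 + 68 + 110 = 400.
Main diagonal: 50 + 65 + 80 + 95 + 110 = 400.
Anti-diagonal: 77 + 86 + 80 + 74 + 83 = 400.
All lines sum to 400.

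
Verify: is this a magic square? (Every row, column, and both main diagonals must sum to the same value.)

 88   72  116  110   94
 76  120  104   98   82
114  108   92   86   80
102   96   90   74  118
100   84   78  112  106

Row 1: 88 + 72 + 116 + 110 + 94 = 480.
Row 2: 76 + 120 + 104 + 98 + 82 = 480.
Row 3: 114 + 108 + 92 + 86 + 80 = 480.
Row 4: 102 + 96 + 90 + 74 + 118 = 480.
Row 5: 100 + 84 + 78 + 112 + 106 = 480.
Column 1: 88 + 76 + 114 + 102 + 100 = 480.
Column 2: 72 + 120 + 108 + 96 + 84 = 480.
Column 3: 116 + 104 + 92 + 90 + 78 = 480.
Column 4: 110 + 98 + 86 + 74 + 112 = 480.
Column 5: 94 + 82 + 80 + 118 + 106 = 480.
Main diagonal: 88 + 120 + 92 + 74 + 106 = 480.
Anti-diagonal: 94 + 98 + 92 + 96 + 100 = 480.
All lines sum to 480.

Yes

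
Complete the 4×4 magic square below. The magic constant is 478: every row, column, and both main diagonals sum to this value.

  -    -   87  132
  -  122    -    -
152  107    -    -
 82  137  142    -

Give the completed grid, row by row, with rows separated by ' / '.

147 112 87 132 / 97 122 157 102 / 152 107 92 127 / 82 137 142 117

Row 4 must total 478; the given cells sum to 361, so (4,4) = 117.
Column 2 must total 478; the given cells sum to 366, so (1,2) = 112.
Anti-diagonal must total 478; the given cells sum to 321, so (2,3) = 157.
Row 1: 112 + 87 + 132 + ? = 478, so (1,1) = 147.
Using column 1: 147 + 152 + 82 + ? → (2,1) = 478 − 381 = 97.
Using column 3: 87 + 157 + 142 + ? → (3,3) = 478 − 386 = 92.
The remaining cell in row 2 is (2,4) = 478 − 376 = 102.
The remaining cell in row 3 is (3,4) = 478 − 351 = 127.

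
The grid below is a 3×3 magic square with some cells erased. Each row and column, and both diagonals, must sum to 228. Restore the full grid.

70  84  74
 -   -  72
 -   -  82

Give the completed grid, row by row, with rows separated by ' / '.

Using main diagonal: 70 + 82 + ? → (2,2) = 228 − 152 = 76.
Anti-diagonal needs 228; the known cells sum to 150, so (3,1) = 78.
From row 2, 228 − (76 + 72) gives (2,1) = 80.
Row 3 must total 228; the given cells sum to 160, so (3,2) = 68.

70 84 74 / 80 76 72 / 78 68 82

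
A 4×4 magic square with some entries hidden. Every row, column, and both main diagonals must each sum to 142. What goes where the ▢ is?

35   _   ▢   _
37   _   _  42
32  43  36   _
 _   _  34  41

Using row 3: 32 + 43 + 36 + ? → (3,4) = 142 − 111 = 31.
Column 1 needs 142; the known cells sum to 104, so (4,1) = 38.
The remaining cell in column 4 is (1,4) = 142 − 114 = 28.
Main diagonal needs 142; the known cells sum to 112, so (2,2) = 30.
Anti-diagonal must total 142; the given cells sum to 109, so (2,3) = 33.
Row 4 needs 142; the known cells sum to 113, so (4,2) = 29.
Column 2: 30 + 43 + 29 + ? = 142, so (1,2) = 40.
From column 3, 142 − (33 + 36 + 34) gives (1,3) = 39.

39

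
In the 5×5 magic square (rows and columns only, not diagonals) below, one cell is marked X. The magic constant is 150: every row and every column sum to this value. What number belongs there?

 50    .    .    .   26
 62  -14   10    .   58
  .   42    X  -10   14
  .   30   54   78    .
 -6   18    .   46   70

66

Using row 2: 62 + (-14) + 10 + 58 + ? → (2,4) = 150 − 116 = 34.
Row 5: -6 + 18 + 46 + 70 + ? = 150, so (5,3) = 22.
The remaining cell in column 2 is (1,2) = 150 − 76 = 74.
Column 4: 34 + (-10) + 78 + 46 + ? = 150, so (1,4) = 2.
The remaining cell in column 5 is (4,5) = 150 − 168 = -18.
From row 1, 150 − (50 + 74 + 2 + 26) gives (1,3) = -2.
The remaining cell in row 4 is (4,1) = 150 − 144 = 6.
The remaining cell in column 1 is (3,1) = 150 − 112 = 38.
From column 3, 150 − (-2 + 10 + 54 + 22) gives (3,3) = 66.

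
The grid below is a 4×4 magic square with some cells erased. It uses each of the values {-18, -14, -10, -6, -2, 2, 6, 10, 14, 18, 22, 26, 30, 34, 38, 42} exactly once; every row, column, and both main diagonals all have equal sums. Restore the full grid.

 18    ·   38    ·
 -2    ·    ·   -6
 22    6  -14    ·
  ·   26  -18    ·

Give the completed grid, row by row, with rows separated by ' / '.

18 2 38 -10 / -2 14 42 -6 / 22 6 -14 34 / 10 26 -18 30

The 16 entries sum to 192, so each line sums to 192/4 = 48.
Using row 3: 22 + 6 + (-14) + ? → (3,4) = 48 − 14 = 34.
Column 1 must total 48; the given cells sum to 38, so (4,1) = 10.
Using column 3: 38 + (-14) + (-18) + ? → (2,3) = 48 − 6 = 42.
Anti-diagonal: 42 + 6 + 10 + ? = 48, so (1,4) = -10.
Using row 1: 18 + 38 + (-10) + ? → (1,2) = 48 − 46 = 2.
From row 2, 48 − (-2 + 42 + (-6)) gives (2,2) = 14.
Row 4 needs 48; the known cells sum to 18, so (4,4) = 30.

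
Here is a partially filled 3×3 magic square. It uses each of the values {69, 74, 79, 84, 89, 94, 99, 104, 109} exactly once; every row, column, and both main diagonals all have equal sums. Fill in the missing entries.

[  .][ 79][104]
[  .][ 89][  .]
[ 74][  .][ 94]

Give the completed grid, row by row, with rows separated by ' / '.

The 9 entries sum to 801, so each line sums to 801/3 = 267.
Row 1 needs 267; the known cells sum to 183, so (1,1) = 84.
Row 3 must total 267; the given cells sum to 168, so (3,2) = 99.
Column 1: 84 + 74 + ? = 267, so (2,1) = 109.
Column 3: 104 + 94 + ? = 267, so (2,3) = 69.

84 79 104 / 109 89 69 / 74 99 94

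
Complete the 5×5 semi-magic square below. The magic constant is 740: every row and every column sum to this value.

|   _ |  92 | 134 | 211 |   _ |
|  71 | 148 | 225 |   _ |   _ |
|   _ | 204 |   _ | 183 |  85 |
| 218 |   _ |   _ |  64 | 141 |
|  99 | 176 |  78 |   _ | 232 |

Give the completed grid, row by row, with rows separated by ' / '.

The remaining cell in row 5 is (5,4) = 740 − 585 = 155.
From column 2, 740 − (92 + 148 + 204 + 176) gives (4,2) = 120.
Using column 4: 211 + 183 + 64 + 155 + ? → (2,4) = 740 − 613 = 127.
From row 2, 740 − (71 + 148 + 225 + 127) gives (2,5) = 169.
Row 4: 218 + 120 + 64 + 141 + ? = 740, so (4,3) = 197.
Column 3: 134 + 225 + 197 + 78 + ? = 740, so (3,3) = 106.
The remaining cell in column 5 is (1,5) = 740 − 627 = 113.
Row 1 needs 740; the known cells sum to 550, so (1,1) = 190.
Using row 3: 204 + 106 + 183 + 85 + ? → (3,1) = 740 − 578 = 162.

190 92 134 211 113 / 71 148 225 127 169 / 162 204 106 183 85 / 218 120 197 64 141 / 99 176 78 155 232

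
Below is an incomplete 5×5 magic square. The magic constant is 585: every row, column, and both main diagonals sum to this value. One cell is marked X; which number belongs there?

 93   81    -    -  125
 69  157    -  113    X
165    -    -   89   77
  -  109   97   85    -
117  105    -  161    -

Column 1: 93 + 69 + 165 + 117 + ? = 585, so (4,1) = 141.
From column 2, 585 − (81 + 157 + 109 + 105) gives (3,2) = 133.
Column 4: 113 + 89 + 85 + 161 + ? = 585, so (1,4) = 137.
Anti-diagonal: 125 + 113 + 109 + 117 + ? = 585, so (3,3) = 121.
Row 1 must total 585; the given cells sum to 436, so (1,3) = 149.
The remaining cell in row 4 is (4,5) = 585 − 432 = 153.
Main diagonal needs 585; the known cells sum to 456, so (5,5) = 129.
Using row 5: 117 + 105 + 161 + 129 + ? → (5,3) = 585 − 512 = 73.
Column 3 needs 585; the known cells sum to 440, so (2,3) = 145.
From column 5, 585 − (125 + 77 + 153 + 129) gives (2,5) = 101.

101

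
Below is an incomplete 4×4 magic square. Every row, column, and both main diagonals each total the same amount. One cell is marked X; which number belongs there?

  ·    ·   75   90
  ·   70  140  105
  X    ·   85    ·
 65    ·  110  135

130

Column 3 is complete and sums to 410; that is the magic constant.
From row 2, 410 − (70 + 140 + 105) gives (2,1) = 95.
Row 4 must total 410; the given cells sum to 310, so (4,2) = 100.
Column 4: 90 + 105 + 135 + ? = 410, so (3,4) = 80.
From main diagonal, 410 − (70 + 85 + 135) gives (1,1) = 120.
Anti-diagonal: 90 + 140 + 65 + ? = 410, so (3,2) = 115.
Row 1 needs 410; the known cells sum to 285, so (1,2) = 125.
Row 3 needs 410; the known cells sum to 280, so (3,1) = 130.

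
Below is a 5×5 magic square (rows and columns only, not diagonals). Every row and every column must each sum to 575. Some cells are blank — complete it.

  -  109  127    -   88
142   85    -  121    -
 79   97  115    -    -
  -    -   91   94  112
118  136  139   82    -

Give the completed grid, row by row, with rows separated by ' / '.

106 109 127 145 88 / 142 85 103 121 124 / 79 97 115 133 151 / 130 148 91 94 112 / 118 136 139 82 100

The remaining cell in row 5 is (5,5) = 575 − 475 = 100.
Column 2: 109 + 85 + 97 + 136 + ? = 575, so (4,2) = 148.
Column 3 needs 575; the known cells sum to 472, so (2,3) = 103.
Row 2: 142 + 85 + 103 + 121 + ? = 575, so (2,5) = 124.
Using row 4: 148 + 91 + 94 + 112 + ? → (4,1) = 575 − 445 = 130.
From column 1, 575 − (142 + 79 + 130 + 118) gives (1,1) = 106.
From column 5, 575 − (88 + 124 + 112 + 100) gives (3,5) = 151.
Using row 1: 106 + 109 + 127 + 88 + ? → (1,4) = 575 − 430 = 145.
Row 3 needs 575; the known cells sum to 442, so (3,4) = 133.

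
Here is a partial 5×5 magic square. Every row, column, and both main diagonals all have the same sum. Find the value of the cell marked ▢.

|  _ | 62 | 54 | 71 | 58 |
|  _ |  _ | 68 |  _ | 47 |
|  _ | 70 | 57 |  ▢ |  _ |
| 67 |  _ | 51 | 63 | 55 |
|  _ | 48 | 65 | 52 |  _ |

Column 3 is complete and sums to 295; that is the magic constant.
From row 1, 295 − (62 + 54 + 71 + 58) gives (1,1) = 50.
The remaining cell in row 4 is (4,2) = 295 − 236 = 59.
Column 2: 62 + 70 + 59 + 48 + ? = 295, so (2,2) = 56.
From main diagonal, 295 − (50 + 56 + 57 + 63) gives (5,5) = 69.
Using row 5: 48 + 65 + 52 + 69 + ? → (5,1) = 295 − 234 = 61.
Column 5 needs 295; the known cells sum to 229, so (3,5) = 66.
From anti-diagonal, 295 − (58 + 57 + 59 + 61) gives (2,4) = 60.
From row 2, 295 − (56 + 68 + 60 + 47) gives (2,1) = 64.
Column 1 needs 295; the known cells sum to 242, so (3,1) = 53.
Column 4 needs 295; the known cells sum to 246, so (3,4) = 49.

49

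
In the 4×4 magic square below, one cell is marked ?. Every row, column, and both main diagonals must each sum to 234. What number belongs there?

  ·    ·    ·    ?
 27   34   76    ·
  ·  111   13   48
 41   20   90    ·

6

From row 2, 234 − (27 + 34 + 76) gives (2,4) = 97.
Row 3 needs 234; the known cells sum to 172, so (3,1) = 62.
From row 4, 234 − (41 + 20 + 90) gives (4,4) = 83.
Column 1 must total 234; the given cells sum to 130, so (1,1) = 104.
Column 2 needs 234; the known cells sum to 165, so (1,2) = 69.
The remaining cell in column 3 is (1,3) = 234 − 179 = 55.
Column 4 must total 234; the given cells sum to 228, so (1,4) = 6.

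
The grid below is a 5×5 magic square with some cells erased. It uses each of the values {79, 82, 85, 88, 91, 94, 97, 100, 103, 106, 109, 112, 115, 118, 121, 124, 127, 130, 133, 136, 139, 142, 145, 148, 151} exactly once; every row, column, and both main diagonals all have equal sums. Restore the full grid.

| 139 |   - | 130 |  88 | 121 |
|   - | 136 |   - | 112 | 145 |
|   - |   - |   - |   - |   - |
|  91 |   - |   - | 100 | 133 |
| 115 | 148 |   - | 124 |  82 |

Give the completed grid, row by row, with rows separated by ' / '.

The 25 entries sum to 2875, so each line sums to 2875/5 = 575.
The remaining cell in row 1 is (1,2) = 575 − 478 = 97.
The remaining cell in row 5 is (5,3) = 575 − 469 = 106.
From column 4, 575 − (88 + 112 + 100 + 124) gives (3,4) = 151.
Column 5 must total 575; the given cells sum to 481, so (3,5) = 94.
From main diagonal, 575 − (139 + 136 + 100 + 82) gives (3,3) = 118.
Using anti-diagonal: 121 + 112 + 118 + 115 + ? → (4,2) = 575 − 466 = 109.
Row 4: 91 + 109 + 100 + 133 + ? = 575, so (4,3) = 142.
From column 2, 575 − (97 + 136 + 109 + 148) gives (3,2) = 85.
The remaining cell in column 3 is (2,3) = 575 − 496 = 79.
Row 2 must total 575; the given cells sum to 472, so (2,1) = 103.
From row 3, 575 − (85 + 118 + 151 + 94) gives (3,1) = 127.

139 97 130 88 121 / 103 136 79 112 145 / 127 85 118 151 94 / 91 109 142 100 133 / 115 148 106 124 82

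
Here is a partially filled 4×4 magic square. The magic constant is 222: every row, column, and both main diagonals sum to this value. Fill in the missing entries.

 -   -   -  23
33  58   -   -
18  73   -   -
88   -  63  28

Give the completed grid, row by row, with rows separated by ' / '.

83 48 68 23 / 33 58 38 93 / 18 73 53 78 / 88 43 63 28

Row 4: 88 + 63 + 28 + ? = 222, so (4,2) = 43.
Using column 1: 33 + 18 + 88 + ? → (1,1) = 222 − 139 = 83.
Column 2 must total 222; the given cells sum to 174, so (1,2) = 48.
Main diagonal needs 222; the known cells sum to 169, so (3,3) = 53.
Anti-diagonal must total 222; the given cells sum to 184, so (2,3) = 38.
From row 1, 222 − (83 + 48 + 23) gives (1,3) = 68.
Row 2 must total 222; the given cells sum to 129, so (2,4) = 93.
From row 3, 222 − (18 + 73 + 53) gives (3,4) = 78.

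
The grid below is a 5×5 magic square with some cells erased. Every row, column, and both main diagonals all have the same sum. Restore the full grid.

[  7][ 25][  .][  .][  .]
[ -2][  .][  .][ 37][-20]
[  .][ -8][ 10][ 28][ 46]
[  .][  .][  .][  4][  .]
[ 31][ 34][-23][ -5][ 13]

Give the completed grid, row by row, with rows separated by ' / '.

Row 5 is already complete: 31 + 34 + -23 + -5 + 13 = 50, so that is the magic constant.
Row 3: -8 + 10 + 28 + 46 + ? = 50, so (3,1) = -26.
Column 1 must total 50; the given cells sum to 10, so (4,1) = 40.
From column 4, 50 − (37 + 28 + 4 + (-5)) gives (1,4) = -14.
Using main diagonal: 7 + 10 + 4 + 13 + ? → (2,2) = 50 − 34 = 16.
Row 2 needs 50; the known cells sum to 31, so (2,3) = 19.
From column 2, 50 − (25 + 16 + (-8) + 34) gives (4,2) = -17.
Anti-diagonal needs 50; the known cells sum to 61, so (1,5) = -11.
Row 1 needs 50; the known cells sum to 7, so (1,3) = 43.
Column 3 must total 50; the given cells sum to 49, so (4,3) = 1.
Column 5 must total 50; the given cells sum to 28, so (4,5) = 22.

7 25 43 -14 -11 / -2 16 19 37 -20 / -26 -8 10 28 46 / 40 -17 1 4 22 / 31 34 -23 -5 13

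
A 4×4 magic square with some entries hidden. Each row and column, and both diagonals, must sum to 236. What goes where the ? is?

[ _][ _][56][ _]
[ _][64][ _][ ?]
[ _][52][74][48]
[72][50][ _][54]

From row 3, 236 − (52 + 74 + 48) gives (3,1) = 62.
Row 4 must total 236; the given cells sum to 176, so (4,3) = 60.
The remaining cell in column 2 is (1,2) = 236 − 166 = 70.
Using column 3: 56 + 74 + 60 + ? → (2,3) = 236 − 190 = 46.
From main diagonal, 236 − (64 + 74 + 54) gives (1,1) = 44.
Anti-diagonal must total 236; the given cells sum to 170, so (1,4) = 66.
From column 1, 236 − (44 + 62 + 72) gives (2,1) = 58.
Column 4 needs 236; the known cells sum to 168, so (2,4) = 68.

68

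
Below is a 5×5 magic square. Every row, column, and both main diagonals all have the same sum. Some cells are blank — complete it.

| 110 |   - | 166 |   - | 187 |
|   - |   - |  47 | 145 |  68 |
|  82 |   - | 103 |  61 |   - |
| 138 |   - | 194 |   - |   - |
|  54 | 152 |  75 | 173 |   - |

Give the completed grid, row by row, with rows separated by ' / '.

Column 3 is already complete: 166 + 47 + 103 + 194 + 75 = 585, so that is the magic constant.
Using row 5: 54 + 152 + 75 + 173 + ? → (5,5) = 585 − 454 = 131.
The remaining cell in column 1 is (2,1) = 585 − 384 = 201.
The remaining cell in anti-diagonal is (4,2) = 585 − 489 = 96.
Row 2 must total 585; the given cells sum to 461, so (2,2) = 124.
Main diagonal: 110 + 124 + 103 + 131 + ? = 585, so (4,4) = 117.
Using row 4: 138 + 96 + 194 + 117 + ? → (4,5) = 585 − 545 = 40.
Column 4: 145 + 61 + 117 + 173 + ? = 585, so (1,4) = 89.
Column 5 needs 585; the known cells sum to 426, so (3,5) = 159.
Row 1 must total 585; the given cells sum to 552, so (1,2) = 33.
Row 3: 82 + 103 + 61 + 159 + ? = 585, so (3,2) = 180.

110 33 166 89 187 / 201 124 47 145 68 / 82 180 103 61 159 / 138 96 194 117 40 / 54 152 75 173 131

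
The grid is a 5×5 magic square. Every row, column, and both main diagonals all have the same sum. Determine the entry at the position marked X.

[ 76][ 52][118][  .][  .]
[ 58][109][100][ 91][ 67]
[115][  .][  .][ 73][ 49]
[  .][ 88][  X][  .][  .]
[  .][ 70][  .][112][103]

64

Row 2 is complete and sums to 425; that is the magic constant.
Column 2 needs 425; the known cells sum to 319, so (3,2) = 106.
Using row 3: 115 + 106 + 73 + 49 + ? → (3,3) = 425 − 343 = 82.
Using main diagonal: 76 + 109 + 82 + 103 + ? → (4,4) = 425 − 370 = 55.
Column 4 needs 425; the known cells sum to 331, so (1,4) = 94.
Using row 1: 76 + 52 + 118 + 94 + ? → (1,5) = 425 − 340 = 85.
Column 5 must total 425; the given cells sum to 304, so (4,5) = 121.
Anti-diagonal must total 425; the given cells sum to 346, so (5,1) = 79.
Row 5 needs 425; the known cells sum to 364, so (5,3) = 61.
Column 1 must total 425; the given cells sum to 328, so (4,1) = 97.
Column 3: 118 + 100 + 82 + 61 + ? = 425, so (4,3) = 64.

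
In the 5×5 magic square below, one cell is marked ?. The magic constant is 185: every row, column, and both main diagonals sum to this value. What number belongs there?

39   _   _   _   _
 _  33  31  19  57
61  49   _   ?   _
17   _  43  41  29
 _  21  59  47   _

The remaining cell in row 2 is (2,1) = 185 − 140 = 45.
The remaining cell in row 4 is (4,2) = 185 − 130 = 55.
Using column 1: 39 + 45 + 61 + 17 + ? → (5,1) = 185 − 162 = 23.
The remaining cell in column 2 is (1,2) = 185 − 158 = 27.
Row 5: 23 + 21 + 59 + 47 + ? = 185, so (5,5) = 35.
Main diagonal needs 185; the known cells sum to 148, so (3,3) = 37.
Anti-diagonal needs 185; the known cells sum to 134, so (1,5) = 51.
From column 3, 185 − (31 + 37 + 43 + 59) gives (1,3) = 15.
The remaining cell in column 5 is (3,5) = 185 − 172 = 13.
Using row 1: 39 + 27 + 15 + 51 + ? → (1,4) = 185 − 132 = 53.
Row 3 needs 185; the known cells sum to 160, so (3,4) = 25.

25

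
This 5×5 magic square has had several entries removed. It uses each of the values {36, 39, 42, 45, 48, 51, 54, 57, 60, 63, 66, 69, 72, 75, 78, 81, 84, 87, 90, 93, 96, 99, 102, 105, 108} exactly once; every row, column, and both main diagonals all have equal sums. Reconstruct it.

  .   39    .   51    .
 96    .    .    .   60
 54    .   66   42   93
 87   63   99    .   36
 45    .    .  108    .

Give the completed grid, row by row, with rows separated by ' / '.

78 39 90 51 102 / 96 72 48 84 60 / 54 105 66 42 93 / 87 63 99 75 36 / 45 81 57 108 69

The 25 entries sum to 1800, so each line sums to 1800/5 = 360.
Using row 3: 54 + 66 + 42 + 93 + ? → (3,2) = 360 − 255 = 105.
Row 4 must total 360; the given cells sum to 285, so (4,4) = 75.
Column 1: 96 + 54 + 87 + 45 + ? = 360, so (1,1) = 78.
Column 4: 51 + 42 + 75 + 108 + ? = 360, so (2,4) = 84.
The remaining cell in anti-diagonal is (1,5) = 360 − 258 = 102.
From row 1, 360 − (78 + 39 + 51 + 102) gives (1,3) = 90.
From column 5, 360 − (102 + 60 + 93 + 36) gives (5,5) = 69.
Using main diagonal: 78 + 66 + 75 + 69 + ? → (2,2) = 360 − 288 = 72.
Row 2 needs 360; the known cells sum to 312, so (2,3) = 48.
Column 2 must total 360; the given cells sum to 279, so (5,2) = 81.
Column 3 needs 360; the known cells sum to 303, so (5,3) = 57.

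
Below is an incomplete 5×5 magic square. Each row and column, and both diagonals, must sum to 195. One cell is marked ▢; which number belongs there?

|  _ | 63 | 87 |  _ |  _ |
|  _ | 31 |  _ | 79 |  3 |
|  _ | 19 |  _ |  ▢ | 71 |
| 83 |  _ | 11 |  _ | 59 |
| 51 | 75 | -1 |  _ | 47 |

67

Row 5 must total 195; the given cells sum to 172, so (5,4) = 23.
Column 2 needs 195; the known cells sum to 188, so (4,2) = 7.
Column 5: 3 + 71 + 59 + 47 + ? = 195, so (1,5) = 15.
Anti-diagonal needs 195; the known cells sum to 152, so (3,3) = 43.
Row 4 must total 195; the given cells sum to 160, so (4,4) = 35.
Column 3 needs 195; the known cells sum to 140, so (2,3) = 55.
Main diagonal needs 195; the known cells sum to 156, so (1,1) = 39.
Row 1 must total 195; the given cells sum to 204, so (1,4) = -9.
Using row 2: 31 + 55 + 79 + 3 + ? → (2,1) = 195 − 168 = 27.
Column 1 needs 195; the known cells sum to 200, so (3,1) = -5.
From column 4, 195 − (-9 + 79 + 35 + 23) gives (3,4) = 67.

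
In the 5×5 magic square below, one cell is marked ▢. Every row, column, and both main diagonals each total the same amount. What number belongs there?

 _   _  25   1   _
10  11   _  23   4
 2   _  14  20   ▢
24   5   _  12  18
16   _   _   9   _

21

Column 4 is complete and sums to 65; that is the magic constant.
The remaining cell in row 2 is (2,3) = 65 − 48 = 17.
From row 4, 65 − (24 + 5 + 12 + 18) gives (4,3) = 6.
Using column 1: 10 + 2 + 24 + 16 + ? → (1,1) = 65 − 52 = 13.
Column 3 needs 65; the known cells sum to 62, so (5,3) = 3.
Main diagonal must total 65; the given cells sum to 50, so (5,5) = 15.
The remaining cell in anti-diagonal is (1,5) = 65 − 58 = 7.
The remaining cell in row 1 is (1,2) = 65 − 46 = 19.
Row 5: 16 + 3 + 9 + 15 + ? = 65, so (5,2) = 22.
The remaining cell in column 2 is (3,2) = 65 − 57 = 8.
The remaining cell in column 5 is (3,5) = 65 − 44 = 21.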